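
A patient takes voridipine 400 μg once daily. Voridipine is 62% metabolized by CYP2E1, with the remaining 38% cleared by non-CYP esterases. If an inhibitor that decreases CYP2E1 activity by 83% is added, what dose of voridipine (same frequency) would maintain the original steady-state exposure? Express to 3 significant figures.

CYP2E1: 0.62 × 0.17 = 0.1054
Other: 0.38 (unchanged)
New clearance relative to baseline: 0.1054 + 0.38 = 0.4854.
Css,avg = (dose rate)/CL, so holding Css fixed requires dose ∝ CL: 400 × 0.4854 = 194 μg.

194 μg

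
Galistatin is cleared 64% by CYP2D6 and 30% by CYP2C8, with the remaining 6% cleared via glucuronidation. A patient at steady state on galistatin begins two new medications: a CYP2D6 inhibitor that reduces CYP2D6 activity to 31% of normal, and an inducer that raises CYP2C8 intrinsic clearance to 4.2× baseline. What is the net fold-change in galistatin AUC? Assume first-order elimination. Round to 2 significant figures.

0.66

The CYP2D6 pathway (64% of clearance) drops to 0.31× activity: 0.64 × 0.31 = 0.1984.
The CYP2C8 pathway (30% of clearance) increases to 4.2× activity: 0.3 × 4.2 = 1.26.
Non-CYP routes (6%) are unchanged.
New clearance relative to baseline: 0.1984 + 1.26 + 0.06 = 1.5184.
AUC ∝ 1/CL: fold-change = 1 / 1.5184 = 0.66.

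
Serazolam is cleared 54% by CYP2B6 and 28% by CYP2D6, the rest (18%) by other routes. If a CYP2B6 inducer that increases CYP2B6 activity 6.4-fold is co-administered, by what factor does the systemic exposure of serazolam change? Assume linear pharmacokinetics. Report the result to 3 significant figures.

0.255

The CYP2B6 pathway (54% of clearance) rises to 6.4× activity: 0.54 × 6.4 = 3.456.
CYP2D6 (28%) and the residual 18% are unaffected.
New clearance relative to baseline: 3.456 + 0.28 + 0.18 = 3.916.
Since systemic exposure ∝ 1/CL, the ratio is 1 / 3.916 = 0.255.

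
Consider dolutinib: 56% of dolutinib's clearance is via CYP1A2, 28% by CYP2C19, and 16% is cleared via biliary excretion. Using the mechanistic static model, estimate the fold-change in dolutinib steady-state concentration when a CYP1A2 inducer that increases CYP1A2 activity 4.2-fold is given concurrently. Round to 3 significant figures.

The CYP1A2 pathway (56% of clearance) rises to 4.2× activity: 0.56 × 4.2 = 2.352.
CYP2C19 (28%) and the residual 16% are unaffected.
CL_new/CL_old = 2.352 + 0.28 + 0.16 = 2.792.
Steady-state concentration ratio = CL_old/CL_new = 1 / 2.792 = 0.358.

0.358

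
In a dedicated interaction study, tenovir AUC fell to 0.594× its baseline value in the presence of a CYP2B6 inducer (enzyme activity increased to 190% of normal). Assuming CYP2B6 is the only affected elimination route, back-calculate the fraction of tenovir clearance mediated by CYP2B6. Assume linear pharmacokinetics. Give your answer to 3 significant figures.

0.759

CL'/CL = 1 / 0.594 = 1.684
1.9·fm + (1 − fm) = 1.684
fm = (1.684 − 1) / (1.9 − 1) = 0.759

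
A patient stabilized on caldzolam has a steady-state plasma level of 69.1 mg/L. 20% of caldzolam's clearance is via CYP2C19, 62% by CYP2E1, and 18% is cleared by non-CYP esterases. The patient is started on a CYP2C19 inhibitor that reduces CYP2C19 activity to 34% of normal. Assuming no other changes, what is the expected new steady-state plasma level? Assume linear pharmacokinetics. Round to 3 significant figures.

79.6 mg/L

The CYP2C19 pathway (20% of clearance) is reduced to 0.34× activity: 0.2 × 0.34 = 0.068.
CYP2E1 (62%) and the residual 18% are unaffected.
New clearance relative to baseline: 0.068 + 0.62 + 0.18 = 0.868.
Steady-state plasma level ∝ 1/CL, so new value = 69.1 / 0.868 = 79.6 mg/L.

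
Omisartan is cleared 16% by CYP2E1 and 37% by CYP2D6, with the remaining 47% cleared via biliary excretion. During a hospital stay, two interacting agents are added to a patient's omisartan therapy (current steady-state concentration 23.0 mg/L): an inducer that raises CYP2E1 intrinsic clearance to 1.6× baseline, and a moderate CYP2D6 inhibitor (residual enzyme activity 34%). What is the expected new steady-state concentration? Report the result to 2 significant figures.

27 mg/L

CYP2E1: 0.16 × 1.6 = 0.256
CYP2D6: 0.37 × 0.34 = 0.1258
Other: 0.47 (unchanged)
New clearance relative to baseline: 0.256 + 0.1258 + 0.47 = 0.8518.
New steady-state concentration = 23.0 / 0.8518 = 27 mg/L (concentration scales inversely with clearance).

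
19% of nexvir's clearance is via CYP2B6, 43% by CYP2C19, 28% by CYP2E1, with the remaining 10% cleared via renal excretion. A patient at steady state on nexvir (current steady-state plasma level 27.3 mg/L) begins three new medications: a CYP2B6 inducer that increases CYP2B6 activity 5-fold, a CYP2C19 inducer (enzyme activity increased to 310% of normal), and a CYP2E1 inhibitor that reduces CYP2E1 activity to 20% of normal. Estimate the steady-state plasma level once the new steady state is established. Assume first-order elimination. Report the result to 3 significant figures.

11.2 mg/L

CYP2B6: 0.19 × 5 = 0.95
CYP2C19: 0.43 × 3.1 = 1.333
CYP2E1: 0.28 × 0.2 = 0.056
Other: 0.1 (unchanged)
CL_new/CL_old = 0.95 + 1.333 + 0.056 + 0.1 = 2.439.
New steady-state plasma level = 27.3 / 2.439 = 11.2 mg/L (concentration scales inversely with clearance).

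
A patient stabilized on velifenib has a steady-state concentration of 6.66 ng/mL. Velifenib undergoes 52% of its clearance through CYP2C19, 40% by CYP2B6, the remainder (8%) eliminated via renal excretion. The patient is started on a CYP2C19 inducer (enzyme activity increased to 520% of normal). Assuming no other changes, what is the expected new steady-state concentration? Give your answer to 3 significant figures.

The CYP2C19 pathway (52% of clearance) increases to 5.2× activity: 0.52 × 5.2 = 2.704.
CYP2B6 (40%) and the residual 8% are unaffected.
CL_new/CL_old = 2.704 + 0.4 + 0.08 = 3.184.
With dosing unchanged, steady-state concentration scales as 1/CL: 6.66 / 3.184 = 2.09 ng/mL.

2.09 ng/mL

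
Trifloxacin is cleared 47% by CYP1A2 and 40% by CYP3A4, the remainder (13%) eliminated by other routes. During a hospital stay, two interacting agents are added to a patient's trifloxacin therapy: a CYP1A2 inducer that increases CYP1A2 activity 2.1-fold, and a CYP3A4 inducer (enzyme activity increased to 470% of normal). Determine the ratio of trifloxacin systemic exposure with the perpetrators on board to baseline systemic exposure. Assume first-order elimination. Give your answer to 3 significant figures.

The CYP1A2 pathway (47% of clearance) rises to 2.1× activity: 0.47 × 2.1 = 0.987.
The CYP3A4 pathway (40% of clearance) is boosted to 4.7× activity: 0.4 × 4.7 = 1.88.
Non-CYP routes (13%) are unchanged.
CL_new/CL_old = 0.987 + 1.88 + 0.13 = 2.997.
Systemic exposure ∝ 1/CL: fold-change = 1 / 2.997 = 0.334.

0.334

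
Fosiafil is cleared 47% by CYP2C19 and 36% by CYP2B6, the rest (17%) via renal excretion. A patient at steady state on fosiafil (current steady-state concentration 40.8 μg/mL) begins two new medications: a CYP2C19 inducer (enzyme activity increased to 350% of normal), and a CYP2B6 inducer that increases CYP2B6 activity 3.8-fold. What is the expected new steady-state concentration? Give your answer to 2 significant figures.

The CYP2C19 pathway (47% of clearance) increases to 3.5× activity: 0.47 × 3.5 = 1.645.
The CYP2B6 pathway (36% of clearance) increases to 3.8× activity: 0.36 × 3.8 = 1.368.
Non-CYP routes (17%) are unchanged.
Relative clearance = 1.645 + 1.368 + 0.17 = 3.183.
Steady-state concentration ∝ 1/CL: new value = 40.8 / 3.183 = 13 μg/mL.

13 μg/mL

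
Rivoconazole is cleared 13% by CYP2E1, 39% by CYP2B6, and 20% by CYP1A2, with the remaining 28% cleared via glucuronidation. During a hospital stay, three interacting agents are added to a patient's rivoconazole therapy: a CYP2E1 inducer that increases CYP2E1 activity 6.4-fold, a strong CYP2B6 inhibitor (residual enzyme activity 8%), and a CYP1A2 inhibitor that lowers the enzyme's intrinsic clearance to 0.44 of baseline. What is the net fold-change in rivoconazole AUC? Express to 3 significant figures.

The CYP2E1 pathway (13% of clearance) increases to 6.4× activity: 0.13 × 6.4 = 0.832.
The CYP2B6 pathway (39% of clearance) drops to 0.08× activity: 0.39 × 0.08 = 0.0312.
The CYP1A2 pathway (20% of clearance) is reduced to 0.44× activity: 0.2 × 0.44 = 0.088.
The remaining 28% of clearance is unaffected.
CL_new/CL_old = 0.832 + 0.0312 + 0.088 + 0.28 = 1.2312.
Because AUC varies inversely with clearance, the combined effect is 1 / 1.2312 = 0.812.

0.812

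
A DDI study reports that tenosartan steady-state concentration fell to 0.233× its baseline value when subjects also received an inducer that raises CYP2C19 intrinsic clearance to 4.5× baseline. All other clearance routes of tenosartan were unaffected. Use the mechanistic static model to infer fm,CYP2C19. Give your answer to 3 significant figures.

0.941

Let fm be the CYP2C19 fraction. New clearance relative to baseline = fm × 4.5 + (1 − fm).
Steady-state concentration ratio = 1 / (new CL fraction), so new CL fraction = 1 / 0.233 = 4.292.
fm × 4.5 + 1 − fm = 4.292  ⇒  fm × (4.5 − 1) = 3.292  ⇒  fm = 0.941.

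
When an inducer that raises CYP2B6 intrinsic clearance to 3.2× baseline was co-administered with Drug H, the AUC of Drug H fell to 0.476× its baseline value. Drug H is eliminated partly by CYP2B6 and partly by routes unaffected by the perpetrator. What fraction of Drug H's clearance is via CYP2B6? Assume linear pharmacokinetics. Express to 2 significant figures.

Let fm be the CYP2B6 fraction. New clearance relative to baseline = fm × 3.2 + (1 − fm).
AUC ratio = 1 / (new CL fraction), so new CL fraction = 1 / 0.476 = 2.101.
fm × 3.2 + 1 − fm = 2.101  ⇒  fm × (3.2 − 1) = 1.101  ⇒  fm = 0.50.

0.50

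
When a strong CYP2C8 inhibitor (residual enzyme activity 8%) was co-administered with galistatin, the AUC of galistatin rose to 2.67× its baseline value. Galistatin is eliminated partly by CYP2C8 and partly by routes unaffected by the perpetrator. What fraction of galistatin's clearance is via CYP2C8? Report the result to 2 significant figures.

Let fm be the CYP2C8 fraction. New clearance relative to baseline = fm × 0.08 + (1 − fm).
AUC ratio = 1 / (new CL fraction), so new CL fraction = 1 / 2.67 = 0.3745.
fm × 0.08 + 1 − fm = 0.3745  ⇒  fm × (0.08 − 1) = −0.6255  ⇒  fm = 0.68.

0.68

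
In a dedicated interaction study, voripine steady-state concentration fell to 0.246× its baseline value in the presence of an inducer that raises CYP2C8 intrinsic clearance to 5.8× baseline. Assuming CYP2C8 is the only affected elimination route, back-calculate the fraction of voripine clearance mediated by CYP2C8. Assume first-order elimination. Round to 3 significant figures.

0.639

CL'/CL = 1 / 0.246 = 4.065
5.8·fm + (1 − fm) = 4.065
fm = (4.065 − 1) / (5.8 − 1) = 0.639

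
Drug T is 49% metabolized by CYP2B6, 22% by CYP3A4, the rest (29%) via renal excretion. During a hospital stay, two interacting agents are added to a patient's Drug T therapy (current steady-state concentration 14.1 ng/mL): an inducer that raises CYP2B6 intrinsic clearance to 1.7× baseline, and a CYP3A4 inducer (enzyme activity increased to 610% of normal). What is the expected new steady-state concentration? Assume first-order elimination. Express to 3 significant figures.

5.72 ng/mL

CYP2B6: 0.49 × 1.7 = 0.833
CYP3A4: 0.22 × 6.1 = 1.342
Other: 0.29 (unchanged)
New clearance relative to baseline: 0.833 + 1.342 + 0.29 = 2.465.
Dividing the baseline by the relative clearance: 14.1 / 2.465 = 5.72 ng/mL.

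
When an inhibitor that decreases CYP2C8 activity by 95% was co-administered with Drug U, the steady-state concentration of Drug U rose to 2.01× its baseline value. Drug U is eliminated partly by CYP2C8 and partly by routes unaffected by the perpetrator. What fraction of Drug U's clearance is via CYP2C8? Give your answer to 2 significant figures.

0.53

Let x = fm,CYP2C8. Because steady-state concentration ∝ 1/CL, relative clearance fell to 1/2.01 = 0.4975.
Only the CYP2C8 route changed, so 0.4975 = x·0.05 + (1 − x), giving x = 0.53.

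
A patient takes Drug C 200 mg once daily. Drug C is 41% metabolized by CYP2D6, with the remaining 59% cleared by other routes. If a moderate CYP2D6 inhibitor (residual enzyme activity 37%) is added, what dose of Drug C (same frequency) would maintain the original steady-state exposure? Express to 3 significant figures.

CYP2D6: 0.41 × 0.37 = 0.1517
Other: 0.59 (unchanged)
Relative clearance = 0.1517 + 0.59 = 0.7417.
To maintain the same steady-state level, dose must scale with clearance: new dose = 200 × 0.7417 = 148 mg.

148 mg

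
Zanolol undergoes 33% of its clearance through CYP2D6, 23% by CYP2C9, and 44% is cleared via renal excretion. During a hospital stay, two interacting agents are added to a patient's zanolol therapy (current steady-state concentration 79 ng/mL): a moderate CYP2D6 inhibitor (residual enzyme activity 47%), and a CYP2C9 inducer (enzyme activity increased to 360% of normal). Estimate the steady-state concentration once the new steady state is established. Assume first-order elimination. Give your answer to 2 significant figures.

The CYP2D6 pathway (33% of clearance) is reduced to 0.47× activity: 0.33 × 0.47 = 0.1551.
The CYP2C9 pathway (23% of clearance) rises to 3.6× activity: 0.23 × 3.6 = 0.828.
The remaining 44% of clearance is unaffected.
Relative clearance = 0.1551 + 0.828 + 0.44 = 1.4231.
Dividing the baseline by the relative clearance: 79 / 1.4231 = 56 ng/mL.

56 ng/mL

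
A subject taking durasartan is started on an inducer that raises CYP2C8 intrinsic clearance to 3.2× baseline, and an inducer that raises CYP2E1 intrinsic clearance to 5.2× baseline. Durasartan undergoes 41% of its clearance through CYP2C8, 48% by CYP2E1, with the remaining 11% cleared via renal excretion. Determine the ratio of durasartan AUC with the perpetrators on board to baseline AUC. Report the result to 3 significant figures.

The CYP2C8 pathway (41% of clearance) rises to 3.2× activity: 0.41 × 3.2 = 1.312.
The CYP2E1 pathway (48% of clearance) rises to 5.2× activity: 0.48 × 5.2 = 2.496.
The remaining 11% of clearance is unaffected.
New clearance relative to baseline: 1.312 + 2.496 + 0.11 = 3.918.
Net AUC ratio = 1 / 3.918 = 0.255.

0.255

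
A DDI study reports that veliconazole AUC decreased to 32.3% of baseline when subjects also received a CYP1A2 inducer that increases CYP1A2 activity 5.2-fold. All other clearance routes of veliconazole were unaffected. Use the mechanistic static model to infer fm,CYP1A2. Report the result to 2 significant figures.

0.50

Write x for the fraction cleared via CYP1A2. The observed AUC change means clearance rose to 1/0.323 = 3.096 of baseline.
Setting x·5.2 + (1 − x) = 3.096 and solving: x = (3.096 − 1)/(5.2 − 1) = 0.50.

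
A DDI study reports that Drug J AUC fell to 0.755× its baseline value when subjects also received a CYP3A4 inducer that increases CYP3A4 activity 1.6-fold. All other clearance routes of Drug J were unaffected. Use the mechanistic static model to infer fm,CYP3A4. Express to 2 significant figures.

0.54

Write x for the fraction cleared via CYP3A4. The observed AUC change means clearance rose to 1/0.755 = 1.325 of baseline.
Setting x·1.6 + (1 − x) = 1.325 and solving: x = (1.325 − 1)/(1.6 − 1) = 0.54.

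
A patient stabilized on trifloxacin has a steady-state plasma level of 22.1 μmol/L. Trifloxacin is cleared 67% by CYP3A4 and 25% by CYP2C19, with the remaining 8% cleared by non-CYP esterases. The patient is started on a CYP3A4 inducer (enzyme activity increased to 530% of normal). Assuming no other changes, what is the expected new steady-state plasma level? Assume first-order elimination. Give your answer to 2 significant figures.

5.7 μmol/L

The CYP3A4 pathway (67% of clearance) is boosted to 5.3× activity: 0.67 × 5.3 = 3.551.
CYP2C19 (25%) and the residual 8% are unaffected.
Relative clearance = 3.551 + 0.25 + 0.08 = 3.881.
Steady-state plasma level ∝ 1/CL, so new value = 22.1 / 3.881 = 5.7 μmol/L.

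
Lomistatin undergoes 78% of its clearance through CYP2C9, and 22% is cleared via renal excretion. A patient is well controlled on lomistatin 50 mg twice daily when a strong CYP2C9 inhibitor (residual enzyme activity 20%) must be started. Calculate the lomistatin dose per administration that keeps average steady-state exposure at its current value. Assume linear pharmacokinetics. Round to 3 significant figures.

18.8 mg

CYP2C9: 0.78 × 0.2 = 0.156
Other: 0.22 (unchanged)
CL_new/CL_old = 0.156 + 0.22 = 0.376.
Exposure is unchanged when dose changes in proportion to clearance. New dose = 50 mg × 0.376 = 18.8 mg.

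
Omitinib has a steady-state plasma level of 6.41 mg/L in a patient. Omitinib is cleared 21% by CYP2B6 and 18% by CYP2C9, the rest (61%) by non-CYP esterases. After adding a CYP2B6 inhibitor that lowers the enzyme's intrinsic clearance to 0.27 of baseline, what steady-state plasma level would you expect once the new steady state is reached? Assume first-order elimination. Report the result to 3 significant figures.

The CYP2B6 pathway (21% of clearance) is reduced to 0.27× activity: 0.21 × 0.27 = 0.0567.
CYP2C9 (18%) and the residual 61% are unaffected.
New clearance relative to baseline: 0.0567 + 0.18 + 0.61 = 0.8467.
Steady-state plasma level ∝ 1/CL, so new value = 6.41 / 0.8467 = 7.57 mg/L.

7.57 mg/L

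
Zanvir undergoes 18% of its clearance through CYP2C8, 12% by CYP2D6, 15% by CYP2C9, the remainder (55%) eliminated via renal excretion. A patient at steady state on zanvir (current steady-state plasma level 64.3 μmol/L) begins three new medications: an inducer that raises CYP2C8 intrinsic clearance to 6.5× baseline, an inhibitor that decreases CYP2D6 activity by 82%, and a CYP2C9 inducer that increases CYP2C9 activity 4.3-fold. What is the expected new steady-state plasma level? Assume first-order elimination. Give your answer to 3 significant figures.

26.9 μmol/L

The CYP2C8 pathway (18% of clearance) increases to 6.5× activity: 0.18 × 6.5 = 1.17.
The CYP2D6 pathway (12% of clearance) is reduced to 0.18× activity: 0.12 × 0.18 = 0.0216.
The CYP2C9 pathway (15% of clearance) rises to 4.3× activity: 0.15 × 4.3 = 0.645.
The remaining 55% of clearance is unaffected.
Relative clearance = 1.17 + 0.0216 + 0.645 + 0.55 = 2.3866.
New steady-state plasma level = 64.3 / 2.3866 = 26.9 μmol/L (concentration scales inversely with clearance).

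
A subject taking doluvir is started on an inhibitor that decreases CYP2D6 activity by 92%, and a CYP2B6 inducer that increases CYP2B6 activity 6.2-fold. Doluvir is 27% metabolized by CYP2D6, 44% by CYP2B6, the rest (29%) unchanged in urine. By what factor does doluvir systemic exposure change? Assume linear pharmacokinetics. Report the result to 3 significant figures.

0.329

CYP2D6: 0.27 × 0.08 = 0.0216
CYP2B6: 0.44 × 6.2 = 2.728
Other: 0.29 (unchanged)
CL_new/CL_old = 0.0216 + 2.728 + 0.29 = 3.0396.
Net systemic exposure ratio = 1 / 3.0396 = 0.329.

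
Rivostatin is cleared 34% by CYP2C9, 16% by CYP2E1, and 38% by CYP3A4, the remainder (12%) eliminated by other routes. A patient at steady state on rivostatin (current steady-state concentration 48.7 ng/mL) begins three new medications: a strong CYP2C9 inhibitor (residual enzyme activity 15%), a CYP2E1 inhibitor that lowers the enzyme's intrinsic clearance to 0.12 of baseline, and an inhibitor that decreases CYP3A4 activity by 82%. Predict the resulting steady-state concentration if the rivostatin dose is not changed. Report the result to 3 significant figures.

188 ng/mL

CYP2C9: 0.34 × 0.15 = 0.051
CYP2E1: 0.16 × 0.12 = 0.0192
CYP3A4: 0.38 × 0.18 = 0.0684
Other: 0.12 (unchanged)
CL_new/CL_old = 0.051 + 0.0192 + 0.0684 + 0.12 = 0.2586.
Dividing the baseline by the relative clearance: 48.7 / 0.2586 = 188 ng/mL.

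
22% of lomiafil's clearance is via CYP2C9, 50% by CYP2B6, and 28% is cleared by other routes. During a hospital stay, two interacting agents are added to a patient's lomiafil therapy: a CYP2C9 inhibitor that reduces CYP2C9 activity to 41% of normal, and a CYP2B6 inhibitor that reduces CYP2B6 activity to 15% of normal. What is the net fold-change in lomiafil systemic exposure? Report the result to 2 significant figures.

2.2

The CYP2C9 pathway (22% of clearance) is reduced to 0.41× activity: 0.22 × 0.41 = 0.0902.
The CYP2B6 pathway (50% of clearance) falls to 0.15× activity: 0.5 × 0.15 = 0.075.
The remaining 28% of clearance is unaffected.
CL_new/CL_old = 0.0902 + 0.075 + 0.28 = 0.4452.
Net systemic exposure ratio = 1 / 0.4452 = 2.2.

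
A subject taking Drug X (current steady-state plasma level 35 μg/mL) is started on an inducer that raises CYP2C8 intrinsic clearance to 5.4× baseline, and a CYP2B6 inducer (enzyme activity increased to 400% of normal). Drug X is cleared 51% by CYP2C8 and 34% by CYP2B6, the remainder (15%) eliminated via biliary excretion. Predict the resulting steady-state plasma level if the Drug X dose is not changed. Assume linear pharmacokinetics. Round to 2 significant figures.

CYP2C8: 0.51 × 5.4 = 2.754
CYP2B6: 0.34 × 4 = 1.36
Other: 0.15 (unchanged)
CL_new/CL_old = 2.754 + 1.36 + 0.15 = 4.264.
Dividing the baseline by the relative clearance: 35 / 4.264 = 8.2 μg/mL.

8.2 μg/mL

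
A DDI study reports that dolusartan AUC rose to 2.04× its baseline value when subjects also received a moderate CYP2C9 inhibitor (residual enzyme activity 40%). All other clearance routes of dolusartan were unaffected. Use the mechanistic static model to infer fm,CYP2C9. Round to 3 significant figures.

CL'/CL = 1 / 2.04 = 0.4902
0.4·fm + (1 − fm) = 0.4902
fm = (0.4902 − 1) / (0.4 − 1) = 0.850

0.850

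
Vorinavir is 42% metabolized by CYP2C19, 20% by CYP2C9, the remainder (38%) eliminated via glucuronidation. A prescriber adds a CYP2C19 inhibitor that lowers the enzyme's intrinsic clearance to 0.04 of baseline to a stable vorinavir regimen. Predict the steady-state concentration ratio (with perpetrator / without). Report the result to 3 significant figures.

The CYP2C19 pathway (42% of clearance) falls to 0.04× activity: 0.42 × 0.04 = 0.0168.
CYP2C9 (20%) and the residual 38% are unaffected.
CL_new/CL_old = 0.0168 + 0.2 + 0.38 = 0.5968.
Since steady-state concentration ∝ 1/CL, the ratio is 1 / 0.5968 = 1.68.

1.68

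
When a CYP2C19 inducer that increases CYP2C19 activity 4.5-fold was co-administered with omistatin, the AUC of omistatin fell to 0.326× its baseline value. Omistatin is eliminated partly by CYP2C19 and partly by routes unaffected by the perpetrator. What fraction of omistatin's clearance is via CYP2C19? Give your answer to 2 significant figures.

Let x = fm,CYP2C19. Because AUC ∝ 1/CL, relative clearance rose to 1/0.326 = 3.067.
Only the CYP2C19 route changed, so 3.067 = x·4.5 + (1 − x), giving x = 0.59.

0.59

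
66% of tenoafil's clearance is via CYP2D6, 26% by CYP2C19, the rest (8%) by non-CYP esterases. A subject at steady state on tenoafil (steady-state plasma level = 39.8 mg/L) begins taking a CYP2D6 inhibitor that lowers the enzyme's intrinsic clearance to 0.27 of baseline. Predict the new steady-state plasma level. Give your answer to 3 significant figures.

The CYP2D6 pathway (66% of clearance) drops to 0.27× activity: 0.66 × 0.27 = 0.1782.
CYP2C19 (26%) and the residual 8% are unaffected.
New clearance relative to baseline: 0.1782 + 0.26 + 0.08 = 0.5182.
New steady-state plasma level = baseline ÷ relative clearance = 39.8 / 0.5182 = 76.8 mg/L.

76.8 mg/L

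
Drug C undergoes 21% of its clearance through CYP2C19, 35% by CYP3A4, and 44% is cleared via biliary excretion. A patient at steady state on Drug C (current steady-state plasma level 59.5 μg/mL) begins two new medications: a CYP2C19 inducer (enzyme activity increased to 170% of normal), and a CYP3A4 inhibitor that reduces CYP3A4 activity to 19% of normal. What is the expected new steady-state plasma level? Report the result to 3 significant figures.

The CYP2C19 pathway (21% of clearance) increases to 1.7× activity: 0.21 × 1.7 = 0.357.
The CYP3A4 pathway (35% of clearance) drops to 0.19× activity: 0.35 × 0.19 = 0.0665.
Non-CYP routes (44%) are unchanged.
CL_new/CL_old = 0.357 + 0.0665 + 0.44 = 0.8635.
Dividing the baseline by the relative clearance: 59.5 / 0.8635 = 68.9 μg/mL.

68.9 μg/mL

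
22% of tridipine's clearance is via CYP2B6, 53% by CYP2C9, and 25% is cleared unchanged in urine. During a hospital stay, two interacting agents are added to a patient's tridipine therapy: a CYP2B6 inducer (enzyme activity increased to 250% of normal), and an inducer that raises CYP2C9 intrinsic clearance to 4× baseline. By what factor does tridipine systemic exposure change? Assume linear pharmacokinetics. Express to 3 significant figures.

CYP2B6: 0.22 × 2.5 = 0.55
CYP2C9: 0.53 × 4 = 2.12
Other: 0.25 (unchanged)
CL_new/CL_old = 0.55 + 2.12 + 0.25 = 2.92.
Because systemic exposure varies inversely with clearance, the combined effect is 1 / 2.92 = 0.342.

0.342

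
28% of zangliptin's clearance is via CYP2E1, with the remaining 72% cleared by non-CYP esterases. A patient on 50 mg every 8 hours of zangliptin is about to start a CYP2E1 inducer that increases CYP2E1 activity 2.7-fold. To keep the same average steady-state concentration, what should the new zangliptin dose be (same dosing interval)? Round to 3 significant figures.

73.8 mg

The CYP2E1 pathway (28% of clearance) is boosted to 2.7× activity: 0.28 × 2.7 = 0.756.
The remaining 72% of clearance is unaffected.
New clearance relative to baseline: 0.756 + 0.72 = 1.476.
Css,avg = (dose rate)/CL, so holding Css fixed requires dose ∝ CL: 50 × 1.476 = 73.8 mg.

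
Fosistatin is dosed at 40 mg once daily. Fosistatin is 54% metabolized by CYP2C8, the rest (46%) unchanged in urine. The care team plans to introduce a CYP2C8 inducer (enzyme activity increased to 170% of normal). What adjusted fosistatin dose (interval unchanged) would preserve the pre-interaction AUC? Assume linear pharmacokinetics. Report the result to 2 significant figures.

55 mg

The CYP2C8 pathway (54% of clearance) is boosted to 1.7× activity: 0.54 × 1.7 = 0.918.
Non-CYP routes (46%) are unchanged.
Relative clearance = 0.918 + 0.46 = 1.378.
Css,avg = (dose rate)/CL, so holding Css fixed requires dose ∝ CL: 40 × 1.378 = 55 mg.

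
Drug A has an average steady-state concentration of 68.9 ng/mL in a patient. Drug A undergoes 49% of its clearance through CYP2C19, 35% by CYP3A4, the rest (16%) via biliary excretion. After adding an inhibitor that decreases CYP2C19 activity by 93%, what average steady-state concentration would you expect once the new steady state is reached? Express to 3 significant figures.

127 ng/mL

The CYP2C19 pathway (49% of clearance) is reduced to 0.07× activity: 0.49 × 0.07 = 0.0343.
CYP3A4 (35%) and the residual 16% are unaffected.
Relative clearance = 0.0343 + 0.35 + 0.16 = 0.5443.
With dosing unchanged, average steady-state concentration scales as 1/CL: 68.9 / 0.5443 = 127 ng/mL.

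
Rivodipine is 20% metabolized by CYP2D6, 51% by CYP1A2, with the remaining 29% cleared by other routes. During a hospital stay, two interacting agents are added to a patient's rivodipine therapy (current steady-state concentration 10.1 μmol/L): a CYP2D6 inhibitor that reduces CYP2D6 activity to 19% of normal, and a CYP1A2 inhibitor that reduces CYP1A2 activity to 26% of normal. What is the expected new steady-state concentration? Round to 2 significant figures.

The CYP2D6 pathway (20% of clearance) drops to 0.19× activity: 0.2 × 0.19 = 0.038.
The CYP1A2 pathway (51% of clearance) is reduced to 0.26× activity: 0.51 × 0.26 = 0.1326.
The remaining 29% of clearance is unaffected.
CL_new/CL_old = 0.038 + 0.1326 + 0.29 = 0.4606.
Steady-state concentration ∝ 1/CL: new value = 10.1 / 0.4606 = 22 μmol/L.

22 μmol/L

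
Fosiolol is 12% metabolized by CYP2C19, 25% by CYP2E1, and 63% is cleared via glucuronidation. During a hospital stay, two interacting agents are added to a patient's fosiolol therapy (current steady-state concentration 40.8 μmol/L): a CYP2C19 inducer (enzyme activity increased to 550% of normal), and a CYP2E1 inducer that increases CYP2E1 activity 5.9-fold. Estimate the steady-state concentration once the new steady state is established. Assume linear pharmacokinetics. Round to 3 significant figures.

The CYP2C19 pathway (12% of clearance) is boosted to 5.5× activity: 0.12 × 5.5 = 0.66.
The CYP2E1 pathway (25% of clearance) rises to 5.9× activity: 0.25 × 5.9 = 1.475.
Non-CYP routes (63%) are unchanged.
CL_new/CL_old = 0.66 + 1.475 + 0.63 = 2.765.
Dividing the baseline by the relative clearance: 40.8 / 2.765 = 14.8 μmol/L.

14.8 μmol/L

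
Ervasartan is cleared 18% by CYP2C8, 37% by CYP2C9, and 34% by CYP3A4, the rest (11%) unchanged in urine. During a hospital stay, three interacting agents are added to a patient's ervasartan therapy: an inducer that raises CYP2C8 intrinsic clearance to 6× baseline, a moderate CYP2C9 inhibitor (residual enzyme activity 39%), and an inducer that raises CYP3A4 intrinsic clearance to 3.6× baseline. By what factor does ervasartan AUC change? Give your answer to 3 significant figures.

0.391

The CYP2C8 pathway (18% of clearance) increases to 6× activity: 0.18 × 6 = 1.08.
The CYP2C9 pathway (37% of clearance) is reduced to 0.39× activity: 0.37 × 0.39 = 0.1443.
The CYP3A4 pathway (34% of clearance) rises to 3.6× activity: 0.34 × 3.6 = 1.224.
Non-CYP routes (11%) are unchanged.
Relative clearance = 1.08 + 0.1443 + 1.224 + 0.11 = 2.5583.
Because AUC varies inversely with clearance, the combined effect is 1 / 2.5583 = 0.391.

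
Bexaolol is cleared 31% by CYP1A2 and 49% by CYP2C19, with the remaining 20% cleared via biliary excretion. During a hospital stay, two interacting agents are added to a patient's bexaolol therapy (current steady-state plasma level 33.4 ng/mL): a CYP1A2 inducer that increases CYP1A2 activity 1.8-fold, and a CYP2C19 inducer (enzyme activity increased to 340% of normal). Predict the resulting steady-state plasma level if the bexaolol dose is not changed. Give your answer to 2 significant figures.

The CYP1A2 pathway (31% of clearance) increases to 1.8× activity: 0.31 × 1.8 = 0.558.
The CYP2C19 pathway (49% of clearance) rises to 3.4× activity: 0.49 × 3.4 = 1.666.
The remaining 20% of clearance is unaffected.
Relative clearance = 0.558 + 1.666 + 0.2 = 2.424.
Dividing the baseline by the relative clearance: 33.4 / 2.424 = 14 ng/mL.

14 ng/mL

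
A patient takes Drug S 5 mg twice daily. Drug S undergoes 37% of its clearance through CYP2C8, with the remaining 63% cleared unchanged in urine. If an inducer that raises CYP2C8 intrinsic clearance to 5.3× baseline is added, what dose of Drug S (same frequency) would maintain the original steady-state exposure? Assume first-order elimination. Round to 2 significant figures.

13 mg

The CYP2C8 pathway (37% of clearance) increases to 5.3× activity: 0.37 × 5.3 = 1.961.
Non-CYP routes (63%) are unchanged.
New clearance relative to baseline: 1.961 + 0.63 = 2.591.
Css,avg = (dose rate)/CL, so holding Css fixed requires dose ∝ CL: 5 × 2.591 = 13 mg.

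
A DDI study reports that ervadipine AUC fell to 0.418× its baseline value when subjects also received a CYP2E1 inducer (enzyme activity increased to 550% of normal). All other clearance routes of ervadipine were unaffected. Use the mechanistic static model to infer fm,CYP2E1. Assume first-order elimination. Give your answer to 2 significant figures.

0.31

Let x = fm,CYP2E1. Because AUC ∝ 1/CL, relative clearance rose to 1/0.418 = 2.392.
Setting x·5.5 + (1 − x) = 2.392 and solving: x = (2.392 − 1)/(5.5 − 1) = 0.31.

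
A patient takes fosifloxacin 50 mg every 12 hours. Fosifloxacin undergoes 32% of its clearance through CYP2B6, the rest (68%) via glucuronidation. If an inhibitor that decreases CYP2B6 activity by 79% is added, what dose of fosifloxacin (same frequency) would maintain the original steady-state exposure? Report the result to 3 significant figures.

The CYP2B6 pathway (32% of clearance) drops to 0.21× activity: 0.32 × 0.21 = 0.0672.
Non-CYP routes (68%) are unchanged.
CL_new/CL_old = 0.0672 + 0.68 = 0.7472.
To maintain the same steady-state level, dose must scale with clearance: new dose = 50 × 0.7472 = 37.4 mg.

37.4 mg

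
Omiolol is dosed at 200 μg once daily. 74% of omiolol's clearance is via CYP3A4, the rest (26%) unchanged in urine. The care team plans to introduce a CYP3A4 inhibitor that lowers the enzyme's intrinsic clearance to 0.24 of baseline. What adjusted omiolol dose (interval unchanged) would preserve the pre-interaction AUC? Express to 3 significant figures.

The CYP3A4 pathway (74% of clearance) drops to 0.24× activity: 0.74 × 0.24 = 0.1776.
The remaining 26% of clearance is unaffected.
CL_new/CL_old = 0.1776 + 0.26 = 0.4376.
To maintain the same steady-state level, dose must scale with clearance: new dose = 200 × 0.4376 = 87.5 μg.

87.5 μg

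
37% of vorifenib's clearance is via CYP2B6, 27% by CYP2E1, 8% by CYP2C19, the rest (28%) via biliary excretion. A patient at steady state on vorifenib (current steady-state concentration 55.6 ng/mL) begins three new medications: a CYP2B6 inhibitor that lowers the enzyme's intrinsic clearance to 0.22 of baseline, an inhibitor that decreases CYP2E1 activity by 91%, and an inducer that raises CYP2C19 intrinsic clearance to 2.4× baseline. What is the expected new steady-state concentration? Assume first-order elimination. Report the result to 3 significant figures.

The CYP2B6 pathway (37% of clearance) drops to 0.22× activity: 0.37 × 0.22 = 0.0814.
The CYP2E1 pathway (27% of clearance) drops to 0.09× activity: 0.27 × 0.09 = 0.0243.
The CYP2C19 pathway (8% of clearance) is boosted to 2.4× activity: 0.08 × 2.4 = 0.192.
The remaining 28% of clearance is unaffected.
New clearance relative to baseline: 0.0814 + 0.0243 + 0.192 + 0.28 = 0.5777.
New steady-state concentration = 55.6 / 0.5777 = 96.2 ng/mL (concentration scales inversely with clearance).

96.2 ng/mL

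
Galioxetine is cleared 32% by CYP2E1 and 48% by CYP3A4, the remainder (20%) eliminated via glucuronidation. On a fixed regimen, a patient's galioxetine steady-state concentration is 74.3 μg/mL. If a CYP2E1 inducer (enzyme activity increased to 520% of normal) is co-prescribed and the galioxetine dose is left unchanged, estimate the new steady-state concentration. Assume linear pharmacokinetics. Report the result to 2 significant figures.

32 μg/mL

CYP2E1: 0.32 × 5.2 = 1.664
CYP3A4: 0.48 (unchanged)
Other: 0.2 (unchanged)
New clearance relative to baseline: 1.664 + 0.48 + 0.2 = 2.344.
New steady-state concentration = baseline ÷ relative clearance = 74.3 / 2.344 = 32 μg/mL.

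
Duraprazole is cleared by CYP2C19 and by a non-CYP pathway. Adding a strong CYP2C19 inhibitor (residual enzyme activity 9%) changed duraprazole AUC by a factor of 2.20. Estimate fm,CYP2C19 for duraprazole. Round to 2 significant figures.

0.60

Let fm be the CYP2C19 fraction. New clearance relative to baseline = fm × 0.09 + (1 − fm).
AUC ratio = 1 / (new CL fraction), so new CL fraction = 1 / 2.20 = 0.4545.
fm × 0.09 + 1 − fm = 0.4545  ⇒  fm × (0.09 − 1) = −0.5455  ⇒  fm = 0.60.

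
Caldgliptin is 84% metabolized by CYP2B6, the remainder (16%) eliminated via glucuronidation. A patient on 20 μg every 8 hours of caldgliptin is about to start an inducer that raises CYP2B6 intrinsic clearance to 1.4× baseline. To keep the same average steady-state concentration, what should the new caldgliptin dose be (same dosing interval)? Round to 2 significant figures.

27 μg

The CYP2B6 pathway (84% of clearance) increases to 1.4× activity: 0.84 × 1.4 = 1.176.
The remaining 16% of clearance is unaffected.
CL_new/CL_old = 1.176 + 0.16 = 1.336.
Exposure is unchanged when dose changes in proportion to clearance. New dose = 20 μg × 1.336 = 27 μg.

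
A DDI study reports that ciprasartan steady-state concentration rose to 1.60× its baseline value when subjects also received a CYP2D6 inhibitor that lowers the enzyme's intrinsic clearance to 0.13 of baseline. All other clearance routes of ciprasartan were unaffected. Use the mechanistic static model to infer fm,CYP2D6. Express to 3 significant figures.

0.431

Let fm be the CYP2D6 fraction. New clearance relative to baseline = fm × 0.13 + (1 − fm).
Steady-state concentration ratio = 1 / (new CL fraction), so new CL fraction = 1 / 1.60 = 0.625.
fm × 0.13 + 1 − fm = 0.625  ⇒  fm × (0.13 − 1) = −0.375  ⇒  fm = 0.431.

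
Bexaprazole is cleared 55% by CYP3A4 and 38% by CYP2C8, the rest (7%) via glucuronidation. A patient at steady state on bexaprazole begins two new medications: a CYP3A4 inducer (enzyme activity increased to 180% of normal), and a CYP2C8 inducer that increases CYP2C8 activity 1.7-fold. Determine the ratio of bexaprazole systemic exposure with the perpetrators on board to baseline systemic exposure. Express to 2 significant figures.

0.59

The CYP3A4 pathway (55% of clearance) rises to 1.8× activity: 0.55 × 1.8 = 0.99.
The CYP2C8 pathway (38% of clearance) is boosted to 1.7× activity: 0.38 × 1.7 = 0.646.
Non-CYP routes (7%) are unchanged.
New clearance relative to baseline: 0.99 + 0.646 + 0.07 = 1.706.
Systemic exposure ∝ 1/CL: fold-change = 1 / 1.706 = 0.59.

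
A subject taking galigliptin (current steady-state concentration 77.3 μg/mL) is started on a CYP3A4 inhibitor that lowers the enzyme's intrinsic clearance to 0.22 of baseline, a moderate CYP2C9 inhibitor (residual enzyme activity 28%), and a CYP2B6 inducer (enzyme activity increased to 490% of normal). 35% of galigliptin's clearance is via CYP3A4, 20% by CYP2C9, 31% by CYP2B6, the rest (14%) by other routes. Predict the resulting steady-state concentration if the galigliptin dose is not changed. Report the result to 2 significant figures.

43 μg/mL

The CYP3A4 pathway (35% of clearance) drops to 0.22× activity: 0.35 × 0.22 = 0.077.
The CYP2C9 pathway (20% of clearance) falls to 0.28× activity: 0.2 × 0.28 = 0.056.
The CYP2B6 pathway (31% of clearance) increases to 4.9× activity: 0.31 × 4.9 = 1.519.
Non-CYP routes (14%) are unchanged.
New clearance relative to baseline: 0.077 + 0.056 + 1.519 + 0.14 = 1.792.
Dividing the baseline by the relative clearance: 77.3 / 1.792 = 43 μg/mL.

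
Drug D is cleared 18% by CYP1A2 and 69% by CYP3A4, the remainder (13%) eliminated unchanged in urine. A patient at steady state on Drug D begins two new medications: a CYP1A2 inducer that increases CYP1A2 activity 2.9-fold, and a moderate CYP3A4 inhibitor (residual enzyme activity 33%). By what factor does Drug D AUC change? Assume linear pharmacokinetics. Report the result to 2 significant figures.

The CYP1A2 pathway (18% of clearance) increases to 2.9× activity: 0.18 × 2.9 = 0.522.
The CYP3A4 pathway (69% of clearance) falls to 0.33× activity: 0.69 × 0.33 = 0.2277.
The remaining 13% of clearance is unaffected.
New clearance relative to baseline: 0.522 + 0.2277 + 0.13 = 0.8797.
Because AUC varies inversely with clearance, the combined effect is 1 / 0.8797 = 1.1.

1.1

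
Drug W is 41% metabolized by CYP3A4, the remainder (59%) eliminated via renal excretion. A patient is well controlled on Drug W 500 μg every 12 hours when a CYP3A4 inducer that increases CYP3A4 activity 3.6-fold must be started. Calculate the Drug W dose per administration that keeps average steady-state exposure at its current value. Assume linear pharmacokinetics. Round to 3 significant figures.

1.03 × 10³ μg

CYP3A4: 0.41 × 3.6 = 1.476
Other: 0.59 (unchanged)
Relative clearance = 1.476 + 0.59 = 2.066.
To maintain the same steady-state level, dose must scale with clearance: new dose = 500 × 2.066 = 1.03 × 10³ μg.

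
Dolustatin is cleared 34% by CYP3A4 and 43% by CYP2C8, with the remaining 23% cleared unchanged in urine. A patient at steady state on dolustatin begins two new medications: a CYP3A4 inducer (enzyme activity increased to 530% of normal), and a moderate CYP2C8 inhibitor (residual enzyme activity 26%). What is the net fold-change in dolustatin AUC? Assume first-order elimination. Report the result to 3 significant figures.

0.466

The CYP3A4 pathway (34% of clearance) rises to 5.3× activity: 0.34 × 5.3 = 1.802.
The CYP2C8 pathway (43% of clearance) drops to 0.26× activity: 0.43 × 0.26 = 0.1118.
The remaining 23% of clearance is unaffected.
New clearance relative to baseline: 1.802 + 0.1118 + 0.23 = 2.1438.
Because AUC varies inversely with clearance, the combined effect is 1 / 2.1438 = 0.466.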